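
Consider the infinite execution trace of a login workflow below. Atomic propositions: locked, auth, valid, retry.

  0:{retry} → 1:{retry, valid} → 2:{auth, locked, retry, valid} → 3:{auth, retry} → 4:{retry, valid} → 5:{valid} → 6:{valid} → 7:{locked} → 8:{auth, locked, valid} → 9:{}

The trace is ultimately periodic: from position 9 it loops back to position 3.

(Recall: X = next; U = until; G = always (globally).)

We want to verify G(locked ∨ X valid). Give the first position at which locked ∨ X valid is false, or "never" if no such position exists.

6

Check locked ∨ X valid at each position in order: 0 ✓, 1 ✓, 2 ✓, 3 ✓, 4 ✓, 5 ✓.
At position 6 the labels are {valid} and the next position 7 has {locked}, so locked ∨ X valid is false there. This is the first violation.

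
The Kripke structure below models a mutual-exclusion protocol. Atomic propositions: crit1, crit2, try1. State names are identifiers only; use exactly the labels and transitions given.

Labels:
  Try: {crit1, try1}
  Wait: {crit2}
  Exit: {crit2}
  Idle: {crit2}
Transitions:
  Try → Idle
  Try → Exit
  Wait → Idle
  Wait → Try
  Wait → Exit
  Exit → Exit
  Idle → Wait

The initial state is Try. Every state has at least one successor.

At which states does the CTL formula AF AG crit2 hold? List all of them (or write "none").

{Exit}

States satisfying AG crit2: {Exit}.
States satisfying AF AG crit2: {Exit}.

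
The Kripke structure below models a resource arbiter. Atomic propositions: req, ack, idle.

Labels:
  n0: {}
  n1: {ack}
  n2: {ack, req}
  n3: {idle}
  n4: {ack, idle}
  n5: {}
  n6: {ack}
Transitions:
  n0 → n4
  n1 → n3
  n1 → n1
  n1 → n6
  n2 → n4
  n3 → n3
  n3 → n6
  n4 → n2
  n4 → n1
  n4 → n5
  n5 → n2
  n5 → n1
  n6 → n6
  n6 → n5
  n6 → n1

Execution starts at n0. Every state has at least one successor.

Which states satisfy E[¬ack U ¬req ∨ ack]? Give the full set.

{n0, n1, n2, n3, n4, n5, n6}

States satisfying ¬ack: {n0, n3, n5}.
States satisfying ¬req ∨ ack: {n0, n1, n2, n3, n4, n5, n6}.
States satisfying E[¬ack U ¬req ∨ ack]: {n0, n1, n2, n3, n4, n5, n6}.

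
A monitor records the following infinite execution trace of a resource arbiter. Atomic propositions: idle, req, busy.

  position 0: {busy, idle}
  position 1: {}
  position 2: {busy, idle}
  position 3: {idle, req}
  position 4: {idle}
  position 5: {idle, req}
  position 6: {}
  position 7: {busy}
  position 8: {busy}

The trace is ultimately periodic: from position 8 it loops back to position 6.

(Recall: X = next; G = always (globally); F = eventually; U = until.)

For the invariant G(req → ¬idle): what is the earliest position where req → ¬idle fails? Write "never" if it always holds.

3

Check req → ¬idle at each position in order: 0 ✓, 1 ✓, 2 ✓.
At position 3 the labels are {idle, req}, so req → ¬idle is false there. This is the first violation.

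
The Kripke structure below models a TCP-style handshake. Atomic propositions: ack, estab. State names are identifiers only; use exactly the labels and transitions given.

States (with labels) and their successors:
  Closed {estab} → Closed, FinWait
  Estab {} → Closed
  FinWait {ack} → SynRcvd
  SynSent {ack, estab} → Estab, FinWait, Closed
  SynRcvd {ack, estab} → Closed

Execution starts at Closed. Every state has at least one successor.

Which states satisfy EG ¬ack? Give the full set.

{Closed, Estab}

States satisfying ¬ack: {Closed, Estab}.
States satisfying EG ¬ack: {Closed, Estab}.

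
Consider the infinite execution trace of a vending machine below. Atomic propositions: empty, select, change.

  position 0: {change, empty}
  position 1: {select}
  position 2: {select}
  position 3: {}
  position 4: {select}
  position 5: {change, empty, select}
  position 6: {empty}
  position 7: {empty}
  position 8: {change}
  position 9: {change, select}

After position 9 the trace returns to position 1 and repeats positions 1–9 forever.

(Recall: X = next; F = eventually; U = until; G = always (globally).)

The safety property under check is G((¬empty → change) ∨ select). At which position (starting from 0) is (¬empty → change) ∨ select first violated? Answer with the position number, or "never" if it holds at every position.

3

Check (¬empty → change) ∨ select at each position in order: 0 ✓, 1 ✓, 2 ✓.
At position 3 the labels are {}, so (¬empty → change) ∨ select is false there. This is the first violation.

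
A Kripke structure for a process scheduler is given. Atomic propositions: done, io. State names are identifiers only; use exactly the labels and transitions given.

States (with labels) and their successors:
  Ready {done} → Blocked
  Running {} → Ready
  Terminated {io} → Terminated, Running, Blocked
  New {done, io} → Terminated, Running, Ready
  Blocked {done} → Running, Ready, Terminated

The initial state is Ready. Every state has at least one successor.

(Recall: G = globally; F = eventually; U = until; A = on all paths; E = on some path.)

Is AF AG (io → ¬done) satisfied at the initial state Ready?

Holds

States satisfying AG (io → ¬done): {Ready, Running, Terminated, Blocked}.
States satisfying AF AG (io → ¬done): {Ready, Running, Terminated, New, Blocked}.
Ready ∈ Sat(AF AG (io → ¬done)).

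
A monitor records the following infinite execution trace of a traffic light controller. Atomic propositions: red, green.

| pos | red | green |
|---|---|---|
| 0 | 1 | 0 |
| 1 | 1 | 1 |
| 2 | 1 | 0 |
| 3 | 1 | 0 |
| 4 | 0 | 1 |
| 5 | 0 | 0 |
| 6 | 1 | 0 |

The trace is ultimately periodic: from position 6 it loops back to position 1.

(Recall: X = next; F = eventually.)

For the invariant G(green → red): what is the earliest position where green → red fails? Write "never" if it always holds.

Check green → red at each position in order: 0 ✓, 1 ✓, 2 ✓, 3 ✓.
At position 4 the labels are {green}, so green → red is false there. This is the first violation.

4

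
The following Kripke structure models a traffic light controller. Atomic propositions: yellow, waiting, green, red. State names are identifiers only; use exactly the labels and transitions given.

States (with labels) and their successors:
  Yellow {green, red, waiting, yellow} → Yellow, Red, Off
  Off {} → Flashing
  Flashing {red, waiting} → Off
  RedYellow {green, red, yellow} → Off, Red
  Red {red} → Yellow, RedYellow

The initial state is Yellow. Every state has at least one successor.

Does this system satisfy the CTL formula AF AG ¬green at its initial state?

States satisfying AG ¬green: {Off, Flashing}.
States satisfying AF AG ¬green: {Off, Flashing}.
There is a path from Yellow along which AG ¬green never holds.
Yellow ∉ Sat(AF AG ¬green).

No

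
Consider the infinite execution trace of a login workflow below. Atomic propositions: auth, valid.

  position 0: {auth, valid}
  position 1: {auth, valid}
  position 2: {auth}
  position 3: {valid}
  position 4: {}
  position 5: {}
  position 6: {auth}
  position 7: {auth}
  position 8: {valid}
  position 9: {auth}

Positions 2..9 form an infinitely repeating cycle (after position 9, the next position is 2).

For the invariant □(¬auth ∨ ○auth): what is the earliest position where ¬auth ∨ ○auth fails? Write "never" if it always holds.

2

Check ¬auth ∨ ○auth at each position in order: 0 ✓, 1 ✓.
At position 2 the labels are {auth} and the next position 3 has {valid}, so ¬auth ∨ ○auth is false there. This is the first violation.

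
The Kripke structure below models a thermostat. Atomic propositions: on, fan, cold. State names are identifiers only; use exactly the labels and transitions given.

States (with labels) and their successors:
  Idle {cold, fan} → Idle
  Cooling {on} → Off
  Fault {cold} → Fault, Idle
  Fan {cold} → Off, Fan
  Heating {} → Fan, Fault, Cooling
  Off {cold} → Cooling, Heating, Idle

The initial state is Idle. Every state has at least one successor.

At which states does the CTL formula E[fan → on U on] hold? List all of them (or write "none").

States satisfying fan → on: {Cooling, Fault, Fan, Heating, Off}.
States satisfying on: {Cooling}.
States satisfying E[fan → on U on]: {Cooling, Fan, Heating, Off}.

{Cooling, Fan, Heating, Off}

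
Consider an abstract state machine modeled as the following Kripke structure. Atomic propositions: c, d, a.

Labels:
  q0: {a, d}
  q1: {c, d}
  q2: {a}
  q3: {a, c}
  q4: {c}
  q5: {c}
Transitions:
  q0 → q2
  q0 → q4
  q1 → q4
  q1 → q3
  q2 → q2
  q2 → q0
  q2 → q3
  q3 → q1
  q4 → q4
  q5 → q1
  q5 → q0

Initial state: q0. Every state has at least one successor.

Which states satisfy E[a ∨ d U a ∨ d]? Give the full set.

{q0, q1, q2, q3}

States satisfying a ∨ d: {q0, q1, q2, q3}.
States satisfying E[a ∨ d U a ∨ d]: {q0, q1, q2, q3}.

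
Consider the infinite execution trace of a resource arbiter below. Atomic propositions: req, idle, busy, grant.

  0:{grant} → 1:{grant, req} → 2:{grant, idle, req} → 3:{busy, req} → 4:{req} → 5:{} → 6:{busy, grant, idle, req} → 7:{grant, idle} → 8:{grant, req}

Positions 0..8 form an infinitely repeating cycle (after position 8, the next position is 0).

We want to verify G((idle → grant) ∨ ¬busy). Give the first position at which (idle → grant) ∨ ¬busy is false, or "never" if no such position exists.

never

(idle → grant) ∨ ¬busy holds at every position 0..8, and those are all the positions the trace ever visits, so the invariant G((idle → grant) ∨ ¬busy) is never violated.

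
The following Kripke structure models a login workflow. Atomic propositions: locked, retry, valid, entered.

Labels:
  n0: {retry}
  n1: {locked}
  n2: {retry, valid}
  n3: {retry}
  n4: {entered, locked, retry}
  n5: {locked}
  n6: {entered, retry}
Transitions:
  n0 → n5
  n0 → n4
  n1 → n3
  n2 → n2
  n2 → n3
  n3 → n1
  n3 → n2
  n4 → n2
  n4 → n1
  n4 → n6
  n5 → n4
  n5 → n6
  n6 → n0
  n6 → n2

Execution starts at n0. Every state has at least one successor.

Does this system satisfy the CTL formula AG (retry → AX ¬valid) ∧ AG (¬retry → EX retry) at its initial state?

Violated

States satisfying retry → AX ¬valid: {n0, n1, n5}.
States satisfying AG (retry → AX ¬valid): ∅.
States satisfying ¬retry → EX retry: {n0, n1, n2, n3, n4, n5, n6}.
States satisfying AG (¬retry → EX retry): {n0, n1, n2, n3, n4, n5, n6}.
States satisfying AG (retry → AX ¬valid) ∧ AG (¬retry → EX retry): ∅.
n0 ∉ Sat(AG (retry → AX ¬valid) ∧ AG (¬retry → EX retry)).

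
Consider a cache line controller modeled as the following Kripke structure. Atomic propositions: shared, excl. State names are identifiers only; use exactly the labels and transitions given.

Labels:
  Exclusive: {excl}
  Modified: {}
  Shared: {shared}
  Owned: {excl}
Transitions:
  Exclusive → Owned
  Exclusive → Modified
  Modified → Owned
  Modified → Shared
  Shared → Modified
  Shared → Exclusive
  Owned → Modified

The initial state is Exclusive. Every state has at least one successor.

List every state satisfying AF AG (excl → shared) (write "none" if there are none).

States satisfying AG (excl → shared): ∅.
States satisfying AF AG (excl → shared): ∅.

none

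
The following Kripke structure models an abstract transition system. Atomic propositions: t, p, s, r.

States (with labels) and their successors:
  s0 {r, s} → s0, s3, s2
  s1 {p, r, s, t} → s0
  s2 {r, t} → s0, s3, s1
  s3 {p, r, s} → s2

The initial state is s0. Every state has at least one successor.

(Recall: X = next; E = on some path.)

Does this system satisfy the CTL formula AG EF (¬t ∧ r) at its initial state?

States satisfying EF (¬t ∧ r): {s0, s1, s2, s3}.
States satisfying AG EF (¬t ∧ r): {s0, s1, s2, s3}.
Every state reachable from s0 satisfies EF (¬t ∧ r).
s0 ∈ Sat(AG EF (¬t ∧ r)).

Satisfied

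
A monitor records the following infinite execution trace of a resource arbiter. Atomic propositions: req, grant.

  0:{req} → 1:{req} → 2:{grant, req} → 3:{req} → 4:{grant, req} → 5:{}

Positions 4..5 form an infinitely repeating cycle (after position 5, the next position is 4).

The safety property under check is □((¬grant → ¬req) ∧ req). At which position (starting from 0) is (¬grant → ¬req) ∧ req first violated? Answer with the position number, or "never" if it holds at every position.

0

At position 0 the labels are {req}, so (¬grant → ¬req) ∧ req is false there. This is the first violation.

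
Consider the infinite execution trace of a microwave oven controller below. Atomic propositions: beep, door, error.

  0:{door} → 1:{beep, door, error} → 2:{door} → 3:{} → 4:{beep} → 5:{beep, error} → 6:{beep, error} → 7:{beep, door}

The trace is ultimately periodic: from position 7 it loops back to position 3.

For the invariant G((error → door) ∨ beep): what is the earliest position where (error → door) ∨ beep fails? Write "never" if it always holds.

(error → door) ∨ beep holds at every position 0..7, and those are all the positions the trace ever visits, so the invariant G((error → door) ∨ beep) is never violated.

never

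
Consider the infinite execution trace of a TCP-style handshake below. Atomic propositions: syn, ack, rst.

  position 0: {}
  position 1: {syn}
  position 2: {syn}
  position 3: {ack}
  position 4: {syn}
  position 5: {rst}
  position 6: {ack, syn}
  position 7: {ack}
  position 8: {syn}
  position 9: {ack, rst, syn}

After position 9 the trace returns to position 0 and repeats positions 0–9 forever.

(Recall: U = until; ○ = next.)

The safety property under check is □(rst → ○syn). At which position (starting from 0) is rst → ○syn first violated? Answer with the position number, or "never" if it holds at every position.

Check rst → ○syn at each position in order: 0 ✓, 1 ✓, 2 ✓, 3 ✓, 4 ✓, 5 ✓, 6 ✓, 7 ✓, 8 ✓.
At position 9 the labels are {ack, rst, syn} and the next position 0 has {}, so rst → ○syn is false there. This is the first violation.

9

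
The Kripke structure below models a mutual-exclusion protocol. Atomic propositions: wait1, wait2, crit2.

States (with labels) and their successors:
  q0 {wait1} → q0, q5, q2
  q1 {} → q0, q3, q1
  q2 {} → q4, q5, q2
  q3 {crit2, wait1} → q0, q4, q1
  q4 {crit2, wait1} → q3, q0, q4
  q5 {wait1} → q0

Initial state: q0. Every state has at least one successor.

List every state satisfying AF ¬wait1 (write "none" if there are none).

States satisfying ¬wait1: {q1, q2}.
States satisfying AF ¬wait1: {q1, q2}.

{q1, q2}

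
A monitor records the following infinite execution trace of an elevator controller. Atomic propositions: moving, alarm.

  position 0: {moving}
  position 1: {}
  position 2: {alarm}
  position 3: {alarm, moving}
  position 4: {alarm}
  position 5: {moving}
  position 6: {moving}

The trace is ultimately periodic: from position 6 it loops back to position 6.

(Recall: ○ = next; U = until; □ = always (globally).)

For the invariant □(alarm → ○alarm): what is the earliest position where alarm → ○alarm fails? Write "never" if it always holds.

4

Check alarm → ○alarm at each position in order: 0 ✓, 1 ✓, 2 ✓, 3 ✓.
At position 4 the labels are {alarm} and the next position 5 has {moving}, so alarm → ○alarm is false there. This is the first violation.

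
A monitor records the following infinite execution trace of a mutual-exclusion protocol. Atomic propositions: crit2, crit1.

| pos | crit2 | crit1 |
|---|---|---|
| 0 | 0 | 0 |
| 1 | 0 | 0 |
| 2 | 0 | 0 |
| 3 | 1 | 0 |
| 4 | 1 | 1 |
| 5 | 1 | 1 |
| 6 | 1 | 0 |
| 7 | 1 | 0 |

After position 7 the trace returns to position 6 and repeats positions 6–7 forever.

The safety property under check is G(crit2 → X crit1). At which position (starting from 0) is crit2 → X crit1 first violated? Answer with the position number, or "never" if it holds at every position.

5

Check crit2 → X crit1 at each position in order: 0 ✓, 1 ✓, 2 ✓, 3 ✓, 4 ✓.
At position 5 the labels are {crit1, crit2} and the next position 6 has {crit2}, so crit2 → X crit1 is false there. This is the first violation.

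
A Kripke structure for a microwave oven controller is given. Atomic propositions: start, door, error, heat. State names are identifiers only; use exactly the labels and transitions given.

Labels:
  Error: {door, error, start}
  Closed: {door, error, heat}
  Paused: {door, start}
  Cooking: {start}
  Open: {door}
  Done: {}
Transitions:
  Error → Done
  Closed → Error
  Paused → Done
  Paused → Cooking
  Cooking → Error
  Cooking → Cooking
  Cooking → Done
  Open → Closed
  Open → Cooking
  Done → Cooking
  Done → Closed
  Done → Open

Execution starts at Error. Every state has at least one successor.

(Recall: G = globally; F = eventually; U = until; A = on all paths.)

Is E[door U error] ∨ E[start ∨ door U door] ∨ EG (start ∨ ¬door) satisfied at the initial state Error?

States satisfying door: {Error, Closed, Paused, Open}.
States satisfying error: {Error, Closed}.
States satisfying E[door U error]: {Error, Closed, Open}.
States satisfying start ∨ door: {Error, Closed, Paused, Cooking, Open}.
States satisfying E[start ∨ door U door]: {Error, Closed, Paused, Cooking, Open}.
States satisfying start ∨ ¬door: {Error, Paused, Cooking, Done}.
States satisfying EG (start ∨ ¬door): {Error, Paused, Cooking, Done}.
States satisfying E[start ∨ door U door] ∨ EG (start ∨ ¬door): {Error, Closed, Paused, Cooking, Open, Done}.
States satisfying E[door U error] ∨ E[start ∨ door U door] ∨ EG (start ∨ ¬door): {Error, Closed, Paused, Cooking, Open, Done}.
Error ∈ Sat(E[door U error] ∨ E[start ∨ door U door] ∨ EG (start ∨ ¬door)).

Satisfied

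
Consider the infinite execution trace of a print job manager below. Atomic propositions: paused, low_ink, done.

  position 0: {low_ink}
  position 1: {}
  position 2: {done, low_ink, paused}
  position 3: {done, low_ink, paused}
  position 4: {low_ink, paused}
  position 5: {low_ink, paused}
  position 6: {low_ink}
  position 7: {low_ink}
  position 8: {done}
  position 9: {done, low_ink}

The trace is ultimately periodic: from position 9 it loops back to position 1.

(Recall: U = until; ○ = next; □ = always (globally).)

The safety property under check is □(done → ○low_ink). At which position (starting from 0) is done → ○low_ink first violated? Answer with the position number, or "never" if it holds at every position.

Check done → ○low_ink at each position in order: 0 ✓, 1 ✓, 2 ✓, 3 ✓, 4 ✓, 5 ✓, 6 ✓, 7 ✓, 8 ✓.
At position 9 the labels are {done, low_ink} and the next position 1 has {}, so done → ○low_ink is false there. This is the first violation.

9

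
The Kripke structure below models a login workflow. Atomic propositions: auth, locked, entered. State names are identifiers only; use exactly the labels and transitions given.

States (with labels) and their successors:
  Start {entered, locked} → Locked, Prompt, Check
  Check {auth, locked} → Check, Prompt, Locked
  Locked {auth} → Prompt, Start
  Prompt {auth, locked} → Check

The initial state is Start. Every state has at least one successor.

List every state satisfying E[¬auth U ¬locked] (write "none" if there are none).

States satisfying ¬auth: {Start}.
States satisfying ¬locked: {Locked}.
States satisfying E[¬auth U ¬locked]: {Start, Locked}.

{Start, Locked}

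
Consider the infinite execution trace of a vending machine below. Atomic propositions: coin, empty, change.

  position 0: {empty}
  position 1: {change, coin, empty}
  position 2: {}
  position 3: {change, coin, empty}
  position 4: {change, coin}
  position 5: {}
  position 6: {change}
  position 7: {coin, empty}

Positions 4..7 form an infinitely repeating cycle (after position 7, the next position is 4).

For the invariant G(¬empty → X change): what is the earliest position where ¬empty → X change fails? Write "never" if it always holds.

4

Check ¬empty → X change at each position in order: 0 ✓, 1 ✓, 2 ✓, 3 ✓.
At position 4 the labels are {change, coin} and the next position 5 has {}, so ¬empty → X change is false there. This is the first violation.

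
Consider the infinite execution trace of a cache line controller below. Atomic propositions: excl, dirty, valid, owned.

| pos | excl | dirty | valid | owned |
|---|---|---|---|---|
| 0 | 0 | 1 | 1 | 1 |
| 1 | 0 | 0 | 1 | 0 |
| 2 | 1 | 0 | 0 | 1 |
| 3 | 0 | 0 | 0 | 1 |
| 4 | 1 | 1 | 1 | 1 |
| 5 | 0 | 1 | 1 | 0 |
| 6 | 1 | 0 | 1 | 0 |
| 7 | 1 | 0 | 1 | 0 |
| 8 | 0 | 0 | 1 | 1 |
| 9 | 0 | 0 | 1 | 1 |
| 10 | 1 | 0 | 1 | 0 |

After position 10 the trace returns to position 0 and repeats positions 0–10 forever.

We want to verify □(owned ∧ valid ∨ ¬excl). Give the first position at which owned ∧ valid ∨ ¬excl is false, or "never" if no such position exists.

Check owned ∧ valid ∨ ¬excl at each position in order: 0 ✓, 1 ✓.
At position 2 the labels are {excl, owned}, so owned ∧ valid ∨ ¬excl is false there. This is the first violation.

2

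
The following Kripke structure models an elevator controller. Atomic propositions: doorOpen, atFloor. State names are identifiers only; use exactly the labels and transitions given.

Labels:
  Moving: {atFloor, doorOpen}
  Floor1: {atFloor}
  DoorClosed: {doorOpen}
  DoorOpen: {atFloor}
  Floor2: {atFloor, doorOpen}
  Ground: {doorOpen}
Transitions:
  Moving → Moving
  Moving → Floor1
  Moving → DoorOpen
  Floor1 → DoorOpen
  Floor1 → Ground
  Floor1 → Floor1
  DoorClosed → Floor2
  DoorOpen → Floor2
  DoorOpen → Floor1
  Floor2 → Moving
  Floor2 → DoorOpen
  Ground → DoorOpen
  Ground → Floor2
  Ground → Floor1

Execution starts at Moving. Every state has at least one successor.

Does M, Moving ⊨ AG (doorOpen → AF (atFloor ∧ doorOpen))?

Violated

States satisfying doorOpen → AF (atFloor ∧ doorOpen): {Moving, Floor1, DoorClosed, DoorOpen, Floor2}.
States satisfying AG (doorOpen → AF (atFloor ∧ doorOpen)): ∅.
Ground is reachable from Moving and violates doorOpen → AF (atFloor ∧ doorOpen), so AG fails at Moving.
Moving ∉ Sat(AG (doorOpen → AF (atFloor ∧ doorOpen))).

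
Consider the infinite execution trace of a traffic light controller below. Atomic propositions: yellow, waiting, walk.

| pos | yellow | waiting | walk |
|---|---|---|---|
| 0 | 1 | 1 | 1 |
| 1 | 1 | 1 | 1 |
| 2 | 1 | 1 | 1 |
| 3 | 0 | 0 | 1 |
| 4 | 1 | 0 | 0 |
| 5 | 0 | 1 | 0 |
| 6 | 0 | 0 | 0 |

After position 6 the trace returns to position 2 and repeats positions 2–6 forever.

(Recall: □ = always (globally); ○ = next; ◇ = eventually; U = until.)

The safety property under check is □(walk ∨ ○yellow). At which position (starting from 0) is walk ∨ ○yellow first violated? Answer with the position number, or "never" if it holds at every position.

Check walk ∨ ○yellow at each position in order: 0 ✓, 1 ✓, 2 ✓, 3 ✓.
At position 4 the labels are {yellow} and the next position 5 has {waiting}, so walk ∨ ○yellow is false there. This is the first violation.

4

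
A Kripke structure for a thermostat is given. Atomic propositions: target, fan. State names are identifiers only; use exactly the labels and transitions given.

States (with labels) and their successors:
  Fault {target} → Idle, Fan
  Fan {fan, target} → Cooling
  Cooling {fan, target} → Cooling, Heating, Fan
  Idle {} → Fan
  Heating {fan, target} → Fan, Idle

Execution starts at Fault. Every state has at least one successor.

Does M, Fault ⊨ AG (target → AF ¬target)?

States satisfying target → AF ¬target: {Idle}.
States satisfying AG (target → AF ¬target): ∅.
Cooling is reachable from Fault and violates target → AF ¬target, so AG fails at Fault.
Fault ∉ Sat(AG (target → AF ¬target)).

Does not hold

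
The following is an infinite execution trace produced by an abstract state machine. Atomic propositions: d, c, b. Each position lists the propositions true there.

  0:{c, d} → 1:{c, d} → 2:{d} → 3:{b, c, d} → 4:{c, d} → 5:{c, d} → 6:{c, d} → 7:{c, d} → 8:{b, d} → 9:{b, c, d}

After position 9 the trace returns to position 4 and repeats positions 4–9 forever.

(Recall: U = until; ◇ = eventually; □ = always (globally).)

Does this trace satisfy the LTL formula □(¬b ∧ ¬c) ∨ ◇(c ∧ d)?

¬b ∧ ¬c must hold at every position from 0 onward. It fails at position 0, so □(¬b ∧ ¬c) is false.
c ∧ d holds at position 0, which is reachable from 0, so ◇(c ∧ d) holds.
At position 0: □(¬b ∧ ¬c) is false; ◇(c ∧ d) is true; so □(¬b ∧ ¬c) ∨ ◇(c ∧ d) is true.

Holds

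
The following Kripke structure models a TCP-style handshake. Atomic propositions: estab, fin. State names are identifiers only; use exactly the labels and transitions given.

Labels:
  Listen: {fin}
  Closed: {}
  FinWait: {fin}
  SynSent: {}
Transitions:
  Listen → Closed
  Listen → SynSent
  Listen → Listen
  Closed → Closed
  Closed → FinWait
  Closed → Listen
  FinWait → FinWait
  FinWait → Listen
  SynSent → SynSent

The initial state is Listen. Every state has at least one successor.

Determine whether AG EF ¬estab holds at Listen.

States satisfying EF ¬estab: {Listen, Closed, FinWait, SynSent}.
States satisfying AG EF ¬estab: {Listen, Closed, FinWait, SynSent}.
Every state reachable from Listen satisfies EF ¬estab.
Listen ∈ Sat(AG EF ¬estab).

Satisfied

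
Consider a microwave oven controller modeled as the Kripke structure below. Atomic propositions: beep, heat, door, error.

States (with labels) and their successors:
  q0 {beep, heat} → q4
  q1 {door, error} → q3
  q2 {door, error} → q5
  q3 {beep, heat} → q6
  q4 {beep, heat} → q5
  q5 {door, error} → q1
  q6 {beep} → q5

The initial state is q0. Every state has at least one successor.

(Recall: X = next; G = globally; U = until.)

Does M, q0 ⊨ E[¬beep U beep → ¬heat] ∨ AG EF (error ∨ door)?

States satisfying ¬beep: {q1, q2, q5}.
States satisfying beep → ¬heat: {q1, q2, q5, q6}.
States satisfying E[¬beep U beep → ¬heat]: {q1, q2, q5, q6}.
States satisfying EF (error ∨ door): {q0, q1, q2, q3, q4, q5, q6}.
States satisfying AG EF (error ∨ door): {q0, q1, q2, q3, q4, q5, q6}.
States satisfying E[¬beep U beep → ¬heat] ∨ AG EF (error ∨ door): {q0, q1, q2, q3, q4, q5, q6}.
q0 ∈ Sat(E[¬beep U beep → ¬heat] ∨ AG EF (error ∨ door)).

Yes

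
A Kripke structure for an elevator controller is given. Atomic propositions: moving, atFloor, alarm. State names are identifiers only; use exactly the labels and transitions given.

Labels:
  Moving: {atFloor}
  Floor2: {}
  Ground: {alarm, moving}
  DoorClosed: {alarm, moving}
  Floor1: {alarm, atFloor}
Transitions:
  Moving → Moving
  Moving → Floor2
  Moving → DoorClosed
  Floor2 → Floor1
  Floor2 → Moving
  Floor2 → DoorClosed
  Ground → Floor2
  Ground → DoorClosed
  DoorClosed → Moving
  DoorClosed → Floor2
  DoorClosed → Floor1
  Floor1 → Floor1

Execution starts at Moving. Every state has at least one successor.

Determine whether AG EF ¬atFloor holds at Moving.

States satisfying EF ¬atFloor: {Moving, Floor2, Ground, DoorClosed}.
States satisfying AG EF ¬atFloor: ∅.
Floor1 is reachable from Moving and violates EF ¬atFloor, so AG fails at Moving.
Moving ∉ Sat(AG EF ¬atFloor).

Does not hold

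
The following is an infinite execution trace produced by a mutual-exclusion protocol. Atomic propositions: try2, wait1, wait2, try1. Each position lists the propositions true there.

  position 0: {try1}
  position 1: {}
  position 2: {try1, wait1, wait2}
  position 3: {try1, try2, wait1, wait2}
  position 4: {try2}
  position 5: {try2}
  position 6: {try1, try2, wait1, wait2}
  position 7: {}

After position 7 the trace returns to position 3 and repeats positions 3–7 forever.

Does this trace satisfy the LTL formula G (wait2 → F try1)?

Satisfied

wait2 → F try1 holds at every position 0..7, and those are all positions ever visited, so G (wait2 → F try1) holds.
Positions where wait2 holds: 2, 3, 6.
Check F try1 at each: 2→ok, 3→ok, 6→ok.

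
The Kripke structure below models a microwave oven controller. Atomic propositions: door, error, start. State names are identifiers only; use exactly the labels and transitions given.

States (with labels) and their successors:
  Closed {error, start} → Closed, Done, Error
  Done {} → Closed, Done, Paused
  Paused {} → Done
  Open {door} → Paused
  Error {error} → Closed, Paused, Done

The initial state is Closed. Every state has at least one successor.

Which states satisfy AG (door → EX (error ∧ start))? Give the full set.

{Closed, Done, Paused, Error}

States satisfying door → EX (error ∧ start): {Closed, Done, Paused, Error}.
States satisfying AG (door → EX (error ∧ start)): {Closed, Done, Paused, Error}.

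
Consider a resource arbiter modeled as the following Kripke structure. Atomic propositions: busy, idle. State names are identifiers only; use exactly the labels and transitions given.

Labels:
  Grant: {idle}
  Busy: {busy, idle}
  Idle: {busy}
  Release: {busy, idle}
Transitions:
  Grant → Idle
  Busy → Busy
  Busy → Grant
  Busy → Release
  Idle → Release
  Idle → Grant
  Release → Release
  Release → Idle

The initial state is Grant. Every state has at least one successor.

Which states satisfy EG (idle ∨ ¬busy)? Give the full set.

{Busy, Release}

States satisfying idle ∨ ¬busy: {Grant, Busy, Release}.
States satisfying EG (idle ∨ ¬busy): {Busy, Release}.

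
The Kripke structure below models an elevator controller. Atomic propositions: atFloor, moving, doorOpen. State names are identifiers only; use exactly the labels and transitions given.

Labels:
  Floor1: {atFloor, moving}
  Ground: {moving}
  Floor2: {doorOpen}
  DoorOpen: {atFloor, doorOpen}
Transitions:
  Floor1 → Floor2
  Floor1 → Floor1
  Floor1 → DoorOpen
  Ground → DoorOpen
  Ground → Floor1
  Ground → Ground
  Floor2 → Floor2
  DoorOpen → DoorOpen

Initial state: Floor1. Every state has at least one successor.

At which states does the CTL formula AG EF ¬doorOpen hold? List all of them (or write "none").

none

States satisfying EF ¬doorOpen: {Floor1, Ground}.
States satisfying AG EF ¬doorOpen: ∅.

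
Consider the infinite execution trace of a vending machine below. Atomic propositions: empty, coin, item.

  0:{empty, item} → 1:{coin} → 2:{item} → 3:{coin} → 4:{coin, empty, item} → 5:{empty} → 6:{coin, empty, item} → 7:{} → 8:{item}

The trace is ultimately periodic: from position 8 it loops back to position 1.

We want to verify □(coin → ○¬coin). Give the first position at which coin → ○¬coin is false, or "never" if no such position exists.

Check coin → ○¬coin at each position in order: 0 ✓, 1 ✓, 2 ✓.
At position 3 the labels are {coin} and the next position 4 has {coin, empty, item}, so coin → ○¬coin is false there. This is the first violation.

3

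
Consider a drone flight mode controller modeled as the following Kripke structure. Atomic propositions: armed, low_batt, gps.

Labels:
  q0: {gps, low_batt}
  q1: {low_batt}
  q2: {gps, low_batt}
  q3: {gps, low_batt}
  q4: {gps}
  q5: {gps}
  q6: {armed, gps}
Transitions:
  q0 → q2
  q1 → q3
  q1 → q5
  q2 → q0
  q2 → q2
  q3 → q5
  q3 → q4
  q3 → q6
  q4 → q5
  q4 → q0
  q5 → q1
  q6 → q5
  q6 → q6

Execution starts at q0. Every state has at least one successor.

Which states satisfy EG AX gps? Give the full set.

{q0, q1, q2, q3, q4, q6}

States satisfying AX gps: {q0, q1, q2, q3, q4, q6}.
States satisfying EG AX gps: {q0, q1, q2, q3, q4, q6}.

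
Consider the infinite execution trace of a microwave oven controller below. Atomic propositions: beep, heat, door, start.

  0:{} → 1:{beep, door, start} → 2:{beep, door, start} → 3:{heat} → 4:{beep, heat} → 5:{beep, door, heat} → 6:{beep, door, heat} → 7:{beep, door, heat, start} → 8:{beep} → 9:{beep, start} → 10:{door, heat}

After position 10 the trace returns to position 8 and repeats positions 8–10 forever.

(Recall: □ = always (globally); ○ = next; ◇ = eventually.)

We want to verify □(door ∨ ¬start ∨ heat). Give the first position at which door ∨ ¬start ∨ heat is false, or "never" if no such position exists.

9

Check door ∨ ¬start ∨ heat at each position in order: 0 ✓, 1 ✓, 2 ✓, 3 ✓, 4 ✓, 5 ✓, 6 ✓, 7 ✓, 8 ✓.
At position 9 the labels are {beep, start}, so door ∨ ¬start ∨ heat is false there. This is the first violation.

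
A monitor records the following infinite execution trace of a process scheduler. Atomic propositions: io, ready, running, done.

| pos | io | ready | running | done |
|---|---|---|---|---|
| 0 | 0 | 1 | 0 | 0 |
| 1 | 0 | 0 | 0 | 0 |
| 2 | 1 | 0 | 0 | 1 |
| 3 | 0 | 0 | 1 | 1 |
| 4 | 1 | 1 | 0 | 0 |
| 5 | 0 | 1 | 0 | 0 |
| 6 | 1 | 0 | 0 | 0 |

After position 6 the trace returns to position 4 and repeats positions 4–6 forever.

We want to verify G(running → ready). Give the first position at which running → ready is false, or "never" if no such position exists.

Check running → ready at each position in order: 0 ✓, 1 ✓, 2 ✓.
At position 3 the labels are {done, running}, so running → ready is false there. This is the first violation.

3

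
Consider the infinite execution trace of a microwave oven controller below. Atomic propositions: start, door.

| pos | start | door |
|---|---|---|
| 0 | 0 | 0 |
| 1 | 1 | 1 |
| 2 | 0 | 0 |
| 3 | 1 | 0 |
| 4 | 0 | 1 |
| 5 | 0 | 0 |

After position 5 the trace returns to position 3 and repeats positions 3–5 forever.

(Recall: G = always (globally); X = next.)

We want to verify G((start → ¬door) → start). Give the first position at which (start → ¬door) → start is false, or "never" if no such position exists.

At position 0 the labels are {}, so (start → ¬door) → start is false there. This is the first violation.

0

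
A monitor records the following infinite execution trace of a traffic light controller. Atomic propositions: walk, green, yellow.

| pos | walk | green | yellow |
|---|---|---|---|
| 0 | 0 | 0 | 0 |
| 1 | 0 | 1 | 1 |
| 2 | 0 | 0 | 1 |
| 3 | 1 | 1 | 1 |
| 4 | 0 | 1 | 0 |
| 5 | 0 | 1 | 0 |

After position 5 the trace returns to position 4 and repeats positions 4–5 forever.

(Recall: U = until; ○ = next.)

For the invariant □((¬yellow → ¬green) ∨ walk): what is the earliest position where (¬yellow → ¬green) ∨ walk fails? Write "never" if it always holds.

Check (¬yellow → ¬green) ∨ walk at each position in order: 0 ✓, 1 ✓, 2 ✓, 3 ✓.
At position 4 the labels are {green}, so (¬yellow → ¬green) ∨ walk is false there. This is the first violation.

4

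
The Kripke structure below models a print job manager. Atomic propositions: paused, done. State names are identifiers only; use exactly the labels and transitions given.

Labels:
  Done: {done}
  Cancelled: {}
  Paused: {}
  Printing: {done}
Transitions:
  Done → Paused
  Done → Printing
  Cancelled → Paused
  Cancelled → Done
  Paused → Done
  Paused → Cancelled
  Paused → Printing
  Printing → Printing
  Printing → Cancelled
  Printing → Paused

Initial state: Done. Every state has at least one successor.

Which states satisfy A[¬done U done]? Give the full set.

States satisfying ¬done: {Cancelled, Paused}.
States satisfying done: {Done, Printing}.
States satisfying A[¬done U done]: {Done, Printing}.

{Done, Printing}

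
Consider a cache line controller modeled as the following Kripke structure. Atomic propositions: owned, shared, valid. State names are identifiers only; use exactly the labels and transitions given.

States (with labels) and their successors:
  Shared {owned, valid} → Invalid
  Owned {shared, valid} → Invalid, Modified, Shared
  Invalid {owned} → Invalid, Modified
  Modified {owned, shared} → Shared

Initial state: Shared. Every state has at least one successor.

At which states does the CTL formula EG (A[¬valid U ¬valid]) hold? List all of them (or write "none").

States satisfying A[¬valid U ¬valid]: {Invalid, Modified}.
States satisfying EG (A[¬valid U ¬valid]): {Invalid}.

{Invalid}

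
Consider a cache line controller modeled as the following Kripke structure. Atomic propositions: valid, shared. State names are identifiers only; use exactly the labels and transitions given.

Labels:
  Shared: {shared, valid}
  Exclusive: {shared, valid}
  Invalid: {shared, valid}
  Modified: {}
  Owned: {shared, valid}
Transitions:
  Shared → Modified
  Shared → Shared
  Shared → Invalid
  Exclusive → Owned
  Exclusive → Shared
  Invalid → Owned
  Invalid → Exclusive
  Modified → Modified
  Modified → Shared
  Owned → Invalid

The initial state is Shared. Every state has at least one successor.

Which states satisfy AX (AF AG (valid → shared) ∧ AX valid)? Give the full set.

States satisfying AF AG (valid → shared) ∧ AX valid: {Exclusive, Invalid, Owned}.
States satisfying AX (AF AG (valid → shared) ∧ AX valid): {Invalid, Owned}.

{Invalid, Owned}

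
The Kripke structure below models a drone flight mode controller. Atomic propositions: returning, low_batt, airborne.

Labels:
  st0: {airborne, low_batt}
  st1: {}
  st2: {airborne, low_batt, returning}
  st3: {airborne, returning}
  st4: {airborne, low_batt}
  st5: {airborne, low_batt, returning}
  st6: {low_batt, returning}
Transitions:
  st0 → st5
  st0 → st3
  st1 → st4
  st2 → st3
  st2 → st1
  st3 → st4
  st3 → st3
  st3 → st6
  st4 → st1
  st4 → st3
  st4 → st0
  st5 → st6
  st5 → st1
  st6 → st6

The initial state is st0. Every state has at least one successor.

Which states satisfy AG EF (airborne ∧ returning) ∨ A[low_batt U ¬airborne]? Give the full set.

States satisfying EF (airborne ∧ returning): {st0, st1, st2, st3, st4, st5}.
States satisfying AG EF (airborne ∧ returning): ∅.
States satisfying low_batt: {st0, st2, st4, st5, st6}.
States satisfying ¬airborne: {st1, st6}.
States satisfying A[low_batt U ¬airborne]: {st1, st5, st6}.
States satisfying AG EF (airborne ∧ returning) ∨ A[low_batt U ¬airborne]: {st1, st5, st6}.

{st1, st5, st6}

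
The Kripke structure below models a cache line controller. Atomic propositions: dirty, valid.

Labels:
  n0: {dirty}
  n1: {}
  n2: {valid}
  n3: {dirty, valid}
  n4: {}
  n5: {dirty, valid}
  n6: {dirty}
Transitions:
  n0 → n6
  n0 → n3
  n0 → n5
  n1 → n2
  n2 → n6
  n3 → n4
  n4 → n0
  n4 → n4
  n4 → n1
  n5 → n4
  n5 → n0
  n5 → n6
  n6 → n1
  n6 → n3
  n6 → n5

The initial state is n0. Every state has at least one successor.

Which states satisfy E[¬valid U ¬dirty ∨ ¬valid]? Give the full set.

States satisfying ¬valid: {n0, n1, n4, n6}.
States satisfying ¬dirty ∨ ¬valid: {n0, n1, n2, n4, n6}.
States satisfying E[¬valid U ¬dirty ∨ ¬valid]: {n0, n1, n2, n4, n6}.

{n0, n1, n2, n4, n6}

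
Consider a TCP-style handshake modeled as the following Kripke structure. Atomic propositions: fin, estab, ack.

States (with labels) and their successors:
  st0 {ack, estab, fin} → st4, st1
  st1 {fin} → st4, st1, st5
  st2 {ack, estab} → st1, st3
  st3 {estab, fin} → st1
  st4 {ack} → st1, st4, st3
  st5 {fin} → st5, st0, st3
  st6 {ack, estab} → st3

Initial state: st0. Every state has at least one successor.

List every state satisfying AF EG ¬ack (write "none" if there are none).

{st1, st2, st3, st5, st6}

States satisfying EG ¬ack: {st1, st3, st5}.
States satisfying AF EG ¬ack: {st1, st2, st3, st5, st6}.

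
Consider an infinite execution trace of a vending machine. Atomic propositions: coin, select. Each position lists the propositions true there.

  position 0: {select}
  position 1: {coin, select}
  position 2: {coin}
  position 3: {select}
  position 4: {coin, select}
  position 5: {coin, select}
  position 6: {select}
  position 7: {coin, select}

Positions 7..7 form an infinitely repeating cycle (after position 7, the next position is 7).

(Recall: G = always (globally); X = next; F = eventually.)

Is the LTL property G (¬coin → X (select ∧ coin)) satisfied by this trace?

Satisfied

¬coin → X (select ∧ coin) holds at every position 0..7, and those are all positions ever visited, so G (¬coin → X (select ∧ coin)) holds.
Positions where ¬coin holds: 0, 3, 6.
Check X (select ∧ coin) at each: 0→ok, 3→ok, 6→ok.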